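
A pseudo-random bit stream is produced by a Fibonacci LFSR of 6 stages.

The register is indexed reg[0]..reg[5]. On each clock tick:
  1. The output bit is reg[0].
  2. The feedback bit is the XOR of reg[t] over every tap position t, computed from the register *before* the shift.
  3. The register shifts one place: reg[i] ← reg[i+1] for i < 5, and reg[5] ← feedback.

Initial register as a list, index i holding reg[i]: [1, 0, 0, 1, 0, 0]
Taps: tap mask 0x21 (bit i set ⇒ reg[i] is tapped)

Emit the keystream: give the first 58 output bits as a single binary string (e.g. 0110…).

k : reg_k → out_k, fb_k
0: 100100 → 1, fb=1
1: 001001 → 0, fb=1
2: 010011 → 0, fb=1
3: 100111 → 1, fb=0
4: 001110 → 0, fb=0
5: 011100 → 0, fb=0
6: 111000 → 1, fb=1
7: 110001 → 1, fb=0
8: 100010 → 1, fb=1
9: 000101 → 0, fb=1
10: 001011 → 0, fb=1
11: 010111 → 0, fb=1
12: 101111 → 1, fb=0
13: 011110 → 0, fb=0
14: 111100 → 1, fb=1
15: 111001 → 1, fb=0
16: 110010 → 1, fb=1
17: 100101 → 1, fb=0
18: 001010 → 0, fb=0
19: 010100 → 0, fb=0
20: 101000 → 1, fb=1
21: 010001 → 0, fb=1
22: 100011 → 1, fb=0
23: 000110 → 0, fb=0
24: 001100 → 0, fb=0
25: 011000 → 0, fb=0
26: 110000 → 1, fb=1
27: 100001 → 1, fb=0
28: 000010 → 0, fb=0
29: 000100 → 0, fb=0
30: 001000 → 0, fb=0
31: 010000 → 0, fb=0
32: 100000 → 1, fb=1
33: 000001 → 0, fb=1
34: 000011 → 0, fb=1
35: 000111 → 0, fb=1
36: 001111 → 0, fb=1
37: 011111 → 0, fb=1
38: 111111 → 1, fb=0
39: 111110 → 1, fb=1
40: 111101 → 1, fb=0
41: 111010 → 1, fb=1
42: 110101 → 1, fb=0
43: 101010 → 1, fb=1
44: 010101 → 0, fb=1
45: 101011 → 1, fb=0
46: 010110 → 0, fb=0
47: 101100 → 1, fb=1
48: 011001 → 0, fb=1
49: 110011 → 1, fb=0
50: 100110 → 1, fb=1
51: 001101 → 0, fb=1
52: 011011 → 0, fb=1
53: 110111 → 1, fb=0
54: 101110 → 1, fb=1
55: 011101 → 0, fb=1
56: 111011 → 1, fb=0
57: 110110 → 1, fb=1

1001001110001011110010100011000010000011111101010110011011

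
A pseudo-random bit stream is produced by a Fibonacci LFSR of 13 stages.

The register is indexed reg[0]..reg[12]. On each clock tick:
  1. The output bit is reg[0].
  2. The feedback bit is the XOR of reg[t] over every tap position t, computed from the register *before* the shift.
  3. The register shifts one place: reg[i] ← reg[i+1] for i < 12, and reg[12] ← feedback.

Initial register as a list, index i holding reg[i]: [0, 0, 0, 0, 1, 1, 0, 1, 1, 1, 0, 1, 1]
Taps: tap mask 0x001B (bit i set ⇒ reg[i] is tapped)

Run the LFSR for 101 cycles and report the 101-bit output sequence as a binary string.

k : reg_k → out_k, fb_k
0: 0000110111011 → 0, fb=1
1: 0001101110111 → 0, fb=0
2: 0011011101110 → 0, fb=1
3: 0110111011101 → 0, fb=0
4: 1101110111010 → 1, fb=0
5: 1011101110100 → 1, fb=1
6: 0111011101001 → 0, fb=0
7: 1110111010010 → 1, fb=1
8: 1101110100101 → 1, fb=0
9: 1011101001010 → 1, fb=1
10: 0111010010101 → 0, fb=0
11: 1110100101010 → 1, fb=1
12: 1101001010101 → 1, fb=1
13: 1010010101011 → 1, fb=1
14: 0100101010111 → 0, fb=0
15: 1001010101110 → 1, fb=0
16: 0010101011100 → 0, fb=1
17: 0101010111001 → 0, fb=0
18: 1010101110010 → 1, fb=0
19: 0101011100100 → 0, fb=0
20: 1010111001000 → 1, fb=0
21: 0101110010000 → 0, fb=1
22: 1011100100001 → 1, fb=1
23: 0111001000011 → 0, fb=0
24: 1110010000110 → 1, fb=0
25: 1100100001100 → 1, fb=1
26: 1001000011001 → 1, fb=0
27: 0010000110010 → 0, fb=0
28: 0100001100100 → 0, fb=1
29: 1000011001001 → 1, fb=1
30: 0000110010011 → 0, fb=1
31: 0001100100111 → 0, fb=0
32: 0011001001110 → 0, fb=1
33: 0110010011101 → 0, fb=1
34: 1100100111011 → 1, fb=1
35: 1001001110111 → 1, fb=0
36: 0010011101110 → 0, fb=0
37: 0100111011100 → 0, fb=0
38: 1001110111000 → 1, fb=1
39: 0011101110001 → 0, fb=0
40: 0111011100010 → 0, fb=0
41: 1110111000100 → 1, fb=1
42: 1101110001001 → 1, fb=0
43: 1011100010010 → 1, fb=1
44: 0111000100101 → 0, fb=0
45: 1110001001010 → 1, fb=0
46: 1100010010100 → 1, fb=0
47: 1000100101000 → 1, fb=0
48: 0001001010000 → 0, fb=1
49: 0010010100001 → 0, fb=0
50: 0100101000010 → 0, fb=0
51: 1001010000100 → 1, fb=0
52: 0010100001000 → 0, fb=1
53: 0101000010001 → 0, fb=0
54: 1010000100010 → 1, fb=1
55: 0100001000101 → 0, fb=1
56: 1000010001011 → 1, fb=1
57: 0000100010111 → 0, fb=1
58: 0001000101111 → 0, fb=1
59: 0010001011111 → 0, fb=0
60: 0100010111110 → 0, fb=1
61: 1000101111101 → 1, fb=0
62: 0001011111010 → 0, fb=1
63: 0010111110101 → 0, fb=1
64: 0101111101011 → 0, fb=1
65: 1011111010111 → 1, fb=1
66: 0111110101111 → 0, fb=1
67: 1111101011111 → 1, fb=0
68: 1111010111110 → 1, fb=1
69: 1110101111101 → 1, fb=1
70: 1101011111011 → 1, fb=1
71: 1010111110111 → 1, fb=0
72: 0101111101110 → 0, fb=1
73: 1011111011101 → 1, fb=1
74: 0111110111011 → 0, fb=1
75: 1111101110111 → 1, fb=0
76: 1111011101110 → 1, fb=1
77: 1110111011101 → 1, fb=1
78: 1101110111011 → 1, fb=0
79: 1011101110110 → 1, fb=1
80: 0111011101101 → 0, fb=0
81: 1110111011010 → 1, fb=1
82: 1101110110101 → 1, fb=0
83: 1011101101010 → 1, fb=1
84: 0111011010101 → 0, fb=0
85: 1110110101010 → 1, fb=1
86: 1101101010101 → 1, fb=0
87: 1011010101010 → 1, fb=0
88: 0110101010100 → 0, fb=0
89: 1101010101000 → 1, fb=1
90: 1010101010001 → 1, fb=0
91: 0101010100010 → 0, fb=0
92: 1010101000100 → 1, fb=0
93: 0101010001000 → 0, fb=0
94: 1010100010000 → 1, fb=0
95: 0101000100000 → 0, fb=0
96: 1010001000000 → 1, fb=1
97: 0100010000001 → 0, fb=1
98: 1000100000011 → 1, fb=0
99: 0001000000110 → 0, fb=1
100: 0010000001101 → 0, fb=0

00001101110111010010101011100100001100100111011100010010100001000101111101011111011101110110101010100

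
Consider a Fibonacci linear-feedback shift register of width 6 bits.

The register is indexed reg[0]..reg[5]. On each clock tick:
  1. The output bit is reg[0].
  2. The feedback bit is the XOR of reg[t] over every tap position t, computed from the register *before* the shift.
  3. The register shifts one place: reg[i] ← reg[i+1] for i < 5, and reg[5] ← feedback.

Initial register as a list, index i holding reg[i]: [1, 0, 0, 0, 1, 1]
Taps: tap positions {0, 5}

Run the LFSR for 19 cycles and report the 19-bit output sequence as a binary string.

tick  register→output (feedback)
  0  100011→1 (0)
  1  000110→0 (0)
  2  001100→0 (0)
  3  011000→0 (0)
  4  110000→1 (1)
  5  100001→1 (0)
  6  000010→0 (0)
  7  000100→0 (0)
  8  001000→0 (0)
  9  010000→0 (0)
 10  100000→1 (1)
 11  000001→0 (1)
 12  000011→0 (1)
 13  000111→0 (1)
 14  001111→0 (1)
 15  011111→0 (1)
 16  111111→1 (0)
 17  111110→1 (1)
 18  111101→1 (0)

1000110000100000111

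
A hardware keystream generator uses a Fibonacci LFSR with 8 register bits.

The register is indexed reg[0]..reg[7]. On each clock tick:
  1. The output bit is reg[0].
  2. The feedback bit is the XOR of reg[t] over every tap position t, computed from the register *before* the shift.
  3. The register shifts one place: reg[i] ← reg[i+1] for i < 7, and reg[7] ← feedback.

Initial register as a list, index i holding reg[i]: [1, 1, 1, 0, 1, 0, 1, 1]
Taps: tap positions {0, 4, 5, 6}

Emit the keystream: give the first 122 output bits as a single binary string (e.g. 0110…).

11101011110110111110000110100110101101101010000010011101100100100110000001110100100011100010000000101100011110100001111111

k : reg_k → out_k, fb_k
0: 11101011 → 1, fb=1
1: 11010111 → 1, fb=1
2: 10101111 → 1, fb=0
3: 01011110 → 0, fb=1
4: 10111101 → 1, fb=1
5: 01111011 → 0, fb=0
6: 11110110 → 1, fb=1
7: 11101101 → 1, fb=1
8: 11011011 → 1, fb=1
9: 10110111 → 1, fb=1
10: 01101111 → 0, fb=1
11: 11011111 → 1, fb=0
12: 10111110 → 1, fb=0
13: 01111100 → 0, fb=0
14: 11111000 → 1, fb=0
15: 11110000 → 1, fb=1
16: 11100001 → 1, fb=1
17: 11000011 → 1, fb=0
18: 10000110 → 1, fb=1
19: 00001101 → 0, fb=0
20: 00011010 → 0, fb=0
21: 00110100 → 0, fb=1
22: 01101001 → 0, fb=1
23: 11010011 → 1, fb=0
24: 10100110 → 1, fb=1
25: 01001101 → 0, fb=0
26: 10011010 → 1, fb=1
27: 00110101 → 0, fb=1
28: 01101011 → 0, fb=0
29: 11010110 → 1, fb=1
30: 10101101 → 1, fb=1
31: 01011011 → 0, fb=0
32: 10110110 → 1, fb=1
33: 01101101 → 0, fb=0
34: 11011010 → 1, fb=1
35: 10110101 → 1, fb=0
36: 01101010 → 0, fb=0
37: 11010100 → 1, fb=0
38: 10101000 → 1, fb=0
39: 01010000 → 0, fb=0
40: 10100000 → 1, fb=1
41: 01000001 → 0, fb=0
42: 10000010 → 1, fb=0
43: 00000100 → 0, fb=1
44: 00001001 → 0, fb=1
45: 00010011 → 0, fb=1
46: 00100111 → 0, fb=0
47: 01001110 → 0, fb=1
48: 10011101 → 1, fb=1
49: 00111011 → 0, fb=0
50: 01110110 → 0, fb=0
51: 11101100 → 1, fb=1
52: 11011001 → 1, fb=0
53: 10110010 → 1, fb=0
54: 01100100 → 0, fb=1
55: 11001001 → 1, fb=0
56: 10010010 → 1, fb=0
57: 00100100 → 0, fb=1
58: 01001001 → 0, fb=1
59: 10010011 → 1, fb=0
60: 00100110 → 0, fb=0
61: 01001100 → 0, fb=0
62: 10011000 → 1, fb=0
63: 00110000 → 0, fb=0
64: 01100000 → 0, fb=0
65: 11000000 → 1, fb=1
66: 10000001 → 1, fb=1
67: 00000011 → 0, fb=1
68: 00000111 → 0, fb=0
69: 00001110 → 0, fb=1
70: 00011101 → 0, fb=0
71: 00111010 → 0, fb=0
72: 01110100 → 0, fb=1
73: 11101001 → 1, fb=0
74: 11010010 → 1, fb=0
75: 10100100 → 1, fb=0
76: 01001000 → 0, fb=1
77: 10010001 → 1, fb=1
78: 00100011 → 0, fb=1
79: 01000111 → 0, fb=0
80: 10001110 → 1, fb=0
81: 00011100 → 0, fb=0
82: 00111000 → 0, fb=1
83: 01110001 → 0, fb=0
84: 11100010 → 1, fb=0
85: 11000100 → 1, fb=0
86: 10001000 → 1, fb=0
87: 00010000 → 0, fb=0
88: 00100000 → 0, fb=0
89: 01000000 → 0, fb=0
90: 10000000 → 1, fb=1
91: 00000001 → 0, fb=0
92: 00000010 → 0, fb=1
93: 00000101 → 0, fb=1
94: 00001011 → 0, fb=0
95: 00010110 → 0, fb=0
96: 00101100 → 0, fb=0
97: 01011000 → 0, fb=1
98: 10110001 → 1, fb=1
99: 01100011 → 0, fb=1
100: 11000111 → 1, fb=1
101: 10001111 → 1, fb=0
102: 00011110 → 0, fb=1
103: 00111101 → 0, fb=0
104: 01111010 → 0, fb=0
105: 11110100 → 1, fb=0
106: 11101000 → 1, fb=0
107: 11010000 → 1, fb=1
108: 10100001 → 1, fb=1
109: 01000011 → 0, fb=1
110: 10000111 → 1, fb=1
111: 00001111 → 0, fb=1
112: 00011111 → 0, fb=1
113: 00111111 → 0, fb=1
114: 01111111 → 0, fb=1
115: 11111111 → 1, fb=0
116: 11111110 → 1, fb=0
117: 11111100 → 1, fb=1
118: 11111001 → 1, fb=0
119: 11110010 → 1, fb=0
120: 11100100 → 1, fb=0
121: 11001000 → 1, fb=0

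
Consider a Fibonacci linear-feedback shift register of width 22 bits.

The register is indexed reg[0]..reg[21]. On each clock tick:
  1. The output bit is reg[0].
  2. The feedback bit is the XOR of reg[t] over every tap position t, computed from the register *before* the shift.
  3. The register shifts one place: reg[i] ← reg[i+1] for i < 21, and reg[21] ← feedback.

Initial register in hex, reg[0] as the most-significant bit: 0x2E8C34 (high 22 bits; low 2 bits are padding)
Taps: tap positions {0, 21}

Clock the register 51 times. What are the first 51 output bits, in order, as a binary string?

001011101000110000110111001011000010000010010111001

k : reg_k → out_k, fb_k
0: 0010111010001100001101 → 0, fb=1
1: 0101110100011000011011 → 0, fb=1
2: 1011101000110000110111 → 1, fb=0
3: 0111010001100001101110 → 0, fb=0
4: 1110100011000011011100 → 1, fb=1
5: 1101000110000110111001 → 1, fb=0
6: 1010001100001101110010 → 1, fb=1
7: 0100011000011011100101 → 0, fb=1
8: 1000110000110111001011 → 1, fb=0
9: 0001100001101110010110 → 0, fb=0
10: 0011000011011100101100 → 0, fb=0
11: 0110000110111001011000 → 0, fb=0
12: 1100001101110010110000 → 1, fb=1
13: 1000011011100101100001 → 1, fb=0
14: 0000110111001011000010 → 0, fb=0
15: 0001101110010110000100 → 0, fb=0
16: 0011011100101100001000 → 0, fb=0
17: 0110111001011000010000 → 0, fb=0
18: 1101110010110000100000 → 1, fb=1
19: 1011100101100001000001 → 1, fb=0
20: 0111001011000010000010 → 0, fb=0
21: 1110010110000100000100 → 1, fb=1
22: 1100101100001000001001 → 1, fb=0
23: 1001011000010000010010 → 1, fb=1
24: 0010110000100000100101 → 0, fb=1
25: 0101100001000001001011 → 0, fb=1
26: 1011000010000010010111 → 1, fb=0
27: 0110000100000100101110 → 0, fb=0
28: 1100001000001001011100 → 1, fb=1
29: 1000010000010010111001 → 1, fb=0
30: 0000100000100101110010 → 0, fb=0
31: 0001000001001011100100 → 0, fb=0
32: 0010000010010111001000 → 0, fb=0
33: 0100000100101110010000 → 0, fb=0
34: 1000001001011100100000 → 1, fb=1
35: 0000010010111001000001 → 0, fb=1
36: 0000100101110010000011 → 0, fb=1
37: 0001001011100100000111 → 0, fb=1
38: 0010010111001000001111 → 0, fb=1
39: 0100101110010000011111 → 0, fb=1
40: 1001011100100000111111 → 1, fb=0
41: 0010111001000001111110 → 0, fb=0
42: 0101110010000011111100 → 0, fb=0
43: 1011100100000111111000 → 1, fb=1
44: 0111001000001111110001 → 0, fb=1
45: 1110010000011111100011 → 1, fb=0
46: 1100100000111111000110 → 1, fb=1
47: 1001000001111110001101 → 1, fb=0
48: 0010000011111100011010 → 0, fb=0
49: 0100000111111000110100 → 0, fb=0
50: 1000001111110001101000 → 1, fb=1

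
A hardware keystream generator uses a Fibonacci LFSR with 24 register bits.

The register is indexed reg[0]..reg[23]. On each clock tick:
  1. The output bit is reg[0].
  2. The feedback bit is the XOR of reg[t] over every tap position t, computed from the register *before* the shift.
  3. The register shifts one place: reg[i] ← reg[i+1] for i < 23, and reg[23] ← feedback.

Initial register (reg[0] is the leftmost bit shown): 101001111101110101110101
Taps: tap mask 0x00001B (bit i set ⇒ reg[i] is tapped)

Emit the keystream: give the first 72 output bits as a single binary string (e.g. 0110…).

k : reg_k → out_k, fb_k
0: 101001111101110101110101 → 1, fb=1
1: 010011111011101011101011 → 0, fb=0
2: 100111110111010111010110 → 1, fb=1
3: 001111101110101110101101 → 0, fb=0
4: 011111011101011101011010 → 0, fb=1
5: 111110111010111010110101 → 1, fb=0
6: 111101110101110101101010 → 1, fb=1
7: 111011101011101011010101 → 1, fb=1
8: 110111010111010110101011 → 1, fb=0
9: 101110101110101101010110 → 1, fb=1
10: 011101011101011010101101 → 0, fb=0
11: 111010111010110101011010 → 1, fb=1
12: 110101110101101010110101 → 1, fb=1
13: 101011101011010101101011 → 1, fb=0
14: 010111010110101011010110 → 0, fb=1
15: 101110101101010110101101 → 1, fb=1
16: 011101011010101101011011 → 0, fb=0
17: 111010110101011010110110 → 1, fb=1
18: 110101101010110101101101 → 1, fb=1
19: 101011010101101011011011 → 1, fb=0
20: 010110101011010110110110 → 0, fb=1
21: 101101010110101101101101 → 1, fb=0
22: 011010101101011011011010 → 0, fb=0
23: 110101011010110110110100 → 1, fb=1
24: 101010110101101101101001 → 1, fb=0
25: 010101101011011011010010 → 0, fb=0
26: 101011010110110110100100 → 1, fb=0
27: 010110101101101101001000 → 0, fb=1
28: 101101011011011010010001 → 1, fb=0
29: 011010110110110100100010 → 0, fb=0
30: 110101101101101001000100 → 1, fb=1
31: 101011011011010010001001 → 1, fb=0
32: 010110110110100100010010 → 0, fb=1
33: 101101101101001000100101 → 1, fb=0
34: 011011011010010001001010 → 0, fb=0
35: 110110110100100010010100 → 1, fb=0
36: 101101101001000100101000 → 1, fb=0
37: 011011010010001001010000 → 0, fb=0
38: 110110100100010010100000 → 1, fb=0
39: 101101001000100101000000 → 1, fb=0
40: 011010010001001010000000 → 0, fb=0
41: 110100100010010100000000 → 1, fb=1
42: 101001000100101000000001 → 1, fb=1
43: 010010001001010000000011 → 0, fb=0
44: 100100010010100000000110 → 1, fb=0
45: 001000100101000000001100 → 0, fb=0
46: 010001001010000000011000 → 0, fb=1
47: 100010010100000000110001 → 1, fb=0
48: 000100101000000001100010 → 0, fb=1
49: 001001010000000011000101 → 0, fb=0
50: 010010100000000110001010 → 0, fb=0
51: 100101000000001100010100 → 1, fb=0
52: 001010000000011000101000 → 0, fb=1
53: 010100000000110001010001 → 0, fb=0
54: 101000000001100010100010 → 1, fb=1
55: 010000000011000101000101 → 0, fb=1
56: 100000000110001010001011 → 1, fb=1
57: 000000001100010100010111 → 0, fb=0
58: 000000011000101000101110 → 0, fb=0
59: 000000110001010001011100 → 0, fb=0
60: 000001100010100010111000 → 0, fb=0
61: 000011000101000101110000 → 0, fb=1
62: 000110001010001011100001 → 0, fb=0
63: 001100010100010111000010 → 0, fb=1
64: 011000101000101110000101 → 0, fb=1
65: 110001010001011100001011 → 1, fb=0
66: 100010100010111000010110 → 1, fb=0
67: 000101000101110000101100 → 0, fb=1
68: 001010001011100001011001 → 0, fb=1
69: 010100010111000010110011 → 0, fb=0
70: 101000101110000101100110 → 1, fb=1
71: 010001011100001011001101 → 0, fb=1

101001111101110101110101101010110101101101101001000100101000000001100010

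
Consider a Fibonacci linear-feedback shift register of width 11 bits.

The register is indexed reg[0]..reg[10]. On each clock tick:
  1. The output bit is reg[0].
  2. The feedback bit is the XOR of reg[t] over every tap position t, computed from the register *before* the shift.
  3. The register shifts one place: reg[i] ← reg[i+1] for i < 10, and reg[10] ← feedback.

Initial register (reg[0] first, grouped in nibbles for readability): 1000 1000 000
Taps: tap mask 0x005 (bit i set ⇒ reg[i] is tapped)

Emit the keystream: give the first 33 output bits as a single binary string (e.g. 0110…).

tick  register→output (feedback)
  0  10001000000→1 (1)
  1  00010000001→0 (0)
  2  00100000010→0 (1)
  3  01000000101→0 (0)
  4  10000001010→1 (1)
  5  00000010101→0 (0)
  6  00000101010→0 (0)
  7  00001010100→0 (0)
  8  00010101000→0 (0)
  9  00101010000→0 (1)
 10  01010100001→0 (0)
 11  10101000010→1 (0)
 12  01010000100→0 (0)
 13  10100001000→1 (0)
 14  01000010000→0 (0)
 15  10000100000→1 (1)
 16  00001000001→0 (0)
 17  00010000010→0 (0)
 18  00100000100→0 (1)
 19  01000001001→0 (0)
 20  10000010010→1 (1)
 21  00000100101→0 (0)
 22  00001001010→0 (0)
 23  00010010100→0 (0)
 24  00100101000→0 (1)
 25  01001010001→0 (0)
 26  10010100010→1 (1)
 27  00101000101→0 (1)
 28  01010001011→0 (0)
 29  10100010110→1 (0)
 30  01000101100→0 (0)
 31  10001011000→1 (1)
 32  00010110001→0 (0)

100010000001010100001000001001010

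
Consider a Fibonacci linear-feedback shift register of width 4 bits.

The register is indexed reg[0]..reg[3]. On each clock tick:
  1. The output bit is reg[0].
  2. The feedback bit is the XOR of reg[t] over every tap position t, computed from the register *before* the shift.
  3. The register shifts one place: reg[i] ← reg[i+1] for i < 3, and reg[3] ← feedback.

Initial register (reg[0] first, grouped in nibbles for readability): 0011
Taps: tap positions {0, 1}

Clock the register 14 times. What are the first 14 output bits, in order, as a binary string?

tick  register→output (feedback)
  0  0011→0 (0)
  1  0110→0 (1)
  2  1101→1 (0)
  3  1010→1 (1)
  4  0101→0 (1)
  5  1011→1 (1)
  6  0111→0 (1)
  7  1111→1 (0)
  8  1110→1 (0)
  9  1100→1 (0)
 10  1000→1 (1)
 11  0001→0 (0)
 12  0010→0 (0)
 13  0100→0 (1)

00110101111000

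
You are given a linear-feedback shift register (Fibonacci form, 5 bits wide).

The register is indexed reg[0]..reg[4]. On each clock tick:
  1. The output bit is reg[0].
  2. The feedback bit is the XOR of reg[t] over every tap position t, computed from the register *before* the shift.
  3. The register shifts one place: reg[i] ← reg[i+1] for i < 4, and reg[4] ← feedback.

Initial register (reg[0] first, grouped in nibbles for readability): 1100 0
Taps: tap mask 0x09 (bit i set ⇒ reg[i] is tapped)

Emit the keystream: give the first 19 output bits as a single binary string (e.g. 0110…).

k : reg_k → out_k, fb_k
0: 11000 → 1, fb=1
1: 10001 → 1, fb=1
2: 00011 → 0, fb=1
3: 00111 → 0, fb=1
4: 01111 → 0, fb=1
5: 11111 → 1, fb=0
6: 11110 → 1, fb=0
7: 11100 → 1, fb=1
8: 11001 → 1, fb=1
9: 10011 → 1, fb=0
10: 00110 → 0, fb=1
11: 01101 → 0, fb=0
12: 11010 → 1, fb=0
13: 10100 → 1, fb=1
14: 01001 → 0, fb=0
15: 10010 → 1, fb=0
16: 00100 → 0, fb=0
17: 01000 → 0, fb=0
18: 10000 → 1, fb=1

1100011111001101001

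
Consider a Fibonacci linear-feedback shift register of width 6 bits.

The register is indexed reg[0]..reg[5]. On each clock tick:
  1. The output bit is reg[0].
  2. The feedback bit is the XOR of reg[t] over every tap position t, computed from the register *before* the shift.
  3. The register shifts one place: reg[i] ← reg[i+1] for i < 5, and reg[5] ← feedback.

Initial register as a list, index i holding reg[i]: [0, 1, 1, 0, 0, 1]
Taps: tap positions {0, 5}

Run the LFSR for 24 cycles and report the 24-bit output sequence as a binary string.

tick  register→output (feedback)
  0  011001→0 (1)
  1  110011→1 (0)
  2  100110→1 (1)
  3  001101→0 (1)
  4  011011→0 (1)
  5  110111→1 (0)
  6  101110→1 (1)
  7  011101→0 (1)
  8  111011→1 (0)
  9  110110→1 (1)
 10  101101→1 (0)
 11  011010→0 (0)
 12  110100→1 (1)
 13  101001→1 (0)
 14  010010→0 (0)
 15  100100→1 (1)
 16  001001→0 (1)
 17  010011→0 (1)
 18  100111→1 (0)
 19  001110→0 (0)
 20  011100→0 (0)
 21  111000→1 (1)
 22  110001→1 (0)
 23  100010→1 (1)

011001101110110100100111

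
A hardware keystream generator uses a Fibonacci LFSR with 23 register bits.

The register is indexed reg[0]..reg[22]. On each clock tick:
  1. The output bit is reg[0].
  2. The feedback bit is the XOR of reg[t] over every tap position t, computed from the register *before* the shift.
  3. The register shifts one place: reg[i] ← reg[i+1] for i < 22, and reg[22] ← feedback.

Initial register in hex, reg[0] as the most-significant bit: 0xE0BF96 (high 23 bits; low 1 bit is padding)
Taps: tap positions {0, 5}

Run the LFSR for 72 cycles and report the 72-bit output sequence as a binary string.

step | reg (before) | out | fb
   0 | 11100000101111111001011 | 1 | 1
   1 | 11000001011111110010111 | 1 | 1
   2 | 10000010111111100101111 | 1 | 1
   3 | 00000101111111001011111 | 0 | 1
   4 | 00001011111110010111111 | 0 | 0
   5 | 00010111111100101111110 | 0 | 1
   6 | 00101111111001011111101 | 0 | 1
   7 | 01011111110010111111011 | 0 | 1
   8 | 10111111100101111110111 | 1 | 0
   9 | 01111111001011111101110 | 0 | 1
  10 | 11111110010111111011101 | 1 | 0
  11 | 11111100101111110111010 | 1 | 0
  12 | 11111001011111101110100 | 1 | 1
  13 | 11110010111111011101001 | 1 | 1
  14 | 11100101111110111010011 | 1 | 0
  15 | 11001011111101110100110 | 1 | 1
  16 | 10010111111011101001101 | 1 | 0
  17 | 00101111110111010011010 | 0 | 1
  18 | 01011111101110100110101 | 0 | 1
  19 | 10111111011101001101011 | 1 | 0
  20 | 01111110111010011010110 | 0 | 1
  21 | 11111101110100110101101 | 1 | 0
  22 | 11111011101001101011010 | 1 | 1
  23 | 11110111010011010110101 | 1 | 0
  24 | 11101110100110101101010 | 1 | 0
  25 | 11011101001101011010100 | 1 | 0
  26 | 10111010011010110101000 | 1 | 1
  27 | 01110100110101101010001 | 0 | 1
  28 | 11101001101011010100011 | 1 | 1
  29 | 11010011010110101000111 | 1 | 1
  30 | 10100110101101010001111 | 1 | 0
  31 | 01001101011010100011110 | 0 | 1
  32 | 10011010110101000111101 | 1 | 1
  33 | 00110101101010001111011 | 0 | 1
  34 | 01101011010100011110111 | 0 | 0
  35 | 11010110101000111101110 | 1 | 0
  36 | 10101101010001111011100 | 1 | 0
  37 | 01011010100011110111000 | 0 | 0
  38 | 10110101000111101110000 | 1 | 0
  39 | 01101010001111011100000 | 0 | 0
  40 | 11010100011110111000000 | 1 | 0
  41 | 10101000111101110000000 | 1 | 1
  42 | 01010001111011100000001 | 0 | 0
  43 | 10100011110111000000010 | 1 | 1
  44 | 01000111101110000000101 | 0 | 1
  45 | 10001111011100000001011 | 1 | 0
  46 | 00011110111000000010110 | 0 | 1
  47 | 00111101110000000101101 | 0 | 1
  48 | 01111011100000001011011 | 0 | 0
  49 | 11110111000000010110110 | 1 | 0
  50 | 11101110000000101101100 | 1 | 0
  51 | 11011100000001011011000 | 1 | 0
  52 | 10111000000010110110000 | 1 | 1
  53 | 01110000000101101100001 | 0 | 0
  54 | 11100000001011011000010 | 1 | 1
  55 | 11000000010110110000101 | 1 | 1
  56 | 10000000101101100001011 | 1 | 1
  57 | 00000001011011000010111 | 0 | 0
  58 | 00000010110110000101110 | 0 | 0
  59 | 00000101101100001011100 | 0 | 1
  60 | 00001011011000010111001 | 0 | 0
  61 | 00010110110000101110010 | 0 | 1
  62 | 00101101100001011100101 | 0 | 1
  63 | 01011011000010111001011 | 0 | 0
  64 | 10110110000101110010110 | 1 | 0
  65 | 01101100001011100101100 | 0 | 1
  66 | 11011000010111001011001 | 1 | 1
  67 | 10110000101110010110011 | 1 | 1
  68 | 01100001011100101100111 | 0 | 0
  69 | 11000010111001011001110 | 1 | 1
  70 | 10000101110010110011101 | 1 | 0
  71 | 00001011100101100111010 | 0 | 0

111000001011111110010111111011101001101011010100011110111000000010110110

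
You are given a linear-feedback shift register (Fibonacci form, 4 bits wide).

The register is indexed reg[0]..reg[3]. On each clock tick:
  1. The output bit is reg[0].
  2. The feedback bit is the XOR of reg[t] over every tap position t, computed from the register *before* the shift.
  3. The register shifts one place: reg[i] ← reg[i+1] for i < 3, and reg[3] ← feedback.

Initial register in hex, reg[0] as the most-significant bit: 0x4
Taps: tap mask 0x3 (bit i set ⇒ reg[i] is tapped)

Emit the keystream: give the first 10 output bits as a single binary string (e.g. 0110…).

step | reg (before) | out | fb
   0 | 0100 | 0 | 1
   1 | 1001 | 1 | 1
   2 | 0011 | 0 | 0
   3 | 0110 | 0 | 1
   4 | 1101 | 1 | 0
   5 | 1010 | 1 | 1
   6 | 0101 | 0 | 1
   7 | 1011 | 1 | 1
   8 | 0111 | 0 | 1
   9 | 1111 | 1 | 0

0100110101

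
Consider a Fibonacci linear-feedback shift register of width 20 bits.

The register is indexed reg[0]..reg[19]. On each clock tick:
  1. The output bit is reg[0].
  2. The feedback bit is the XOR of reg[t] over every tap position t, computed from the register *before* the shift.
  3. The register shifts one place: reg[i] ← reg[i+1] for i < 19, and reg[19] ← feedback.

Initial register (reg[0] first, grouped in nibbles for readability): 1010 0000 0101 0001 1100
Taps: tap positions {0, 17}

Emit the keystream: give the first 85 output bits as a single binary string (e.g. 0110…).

1010000001010001110000100100110010001101100101100000100111100101110110111110001000011

tick  register→output (feedback)
  0  10100000010100011100→1 (0)
  1  01000000101000111000→0 (0)
  2  10000001010001110000→1 (1)
  3  00000010100011100001→0 (0)
  4  00000101000111000010→0 (0)
  5  00001010001110000100→0 (1)
  6  00010100011100001001→0 (0)
  7  00101000111000010010→0 (0)
  8  01010001110000100100→0 (1)
  9  10100011100001001001→1 (1)
 10  01000111000010010011→0 (0)
 11  10001110000100100110→1 (0)
 12  00011100001001001100→0 (1)
 13  00111000010010011001→0 (0)
 14  01110000100100110010→0 (0)
 15  11100001001001100100→1 (0)
 16  11000010010011001000→1 (1)
 17  10000100100110010001→1 (1)
 18  00001001001100100011→0 (0)
 19  00010010011001000110→0 (1)
 20  00100100110010001101→0 (1)
 21  01001001100100011011→0 (0)
 22  10010011001000110110→1 (0)
 23  00100110010001101100→0 (1)
 24  01001100100011011001→0 (0)
 25  10011001000110110010→1 (1)
 26  00110010001101100101→0 (1)
 27  01100100011011001011→0 (0)
 28  11001000110110010110→1 (0)
 29  10010001101100101100→1 (0)
 30  00100011011001011000→0 (0)
 31  01000110110010110000→0 (0)
 32  10001101100101100000→1 (1)
 33  00011011001011000001→0 (0)
 34  00110110010110000010→0 (0)
 35  01101100101100000100→0 (1)
 36  11011001011000001001→1 (1)
 37  10110010110000010011→1 (1)
 38  01100101100000100111→0 (1)
 39  11001011000001001111→1 (0)
 40  10010110000010011110→1 (0)
 41  00101100000100111100→0 (1)
 42  01011000001001111001→0 (0)
 43  10110000010011110010→1 (1)
 44  01100000100111100101→0 (1)
 45  11000001001111001011→1 (1)
 46  10000010011110010111→1 (0)
 47  00000100111100101110→0 (1)
 48  00001001111001011101→0 (1)
 49  00010011110010111011→0 (0)
 50  00100111100101110110→0 (1)
 51  01001111001011101101→0 (1)
 52  10011110010111011011→1 (1)
 53  00111100101110110111→0 (1)
 54  01111001011101101111→0 (1)
 55  11110010111011011111→1 (0)
 56  11100101110110111110→1 (0)
 57  11001011101101111100→1 (0)
 58  10010111011011111000→1 (1)
 59  00101110110111110001→0 (0)
 60  01011101101111100010→0 (0)
 61  10111011011111000100→1 (0)
 62  01110110111110001000→0 (0)
 63  11101101111100010000→1 (1)
 64  11011011111000100001→1 (1)
 65  10110111110001000011→1 (1)
 66  01101111100010000111→0 (1)
 67  11011111000100001111→1 (0)
 68  10111110001000011110→1 (0)
 69  01111100010000111100→0 (1)
 70  11111000100001111001→1 (1)
 71  11110001000011110011→1 (1)
 72  11100010000111100111→1 (0)
 73  11000100001111001110→1 (0)
 74  10001000011110011100→1 (0)
 75  00010000111100111000→0 (0)
 76  00100001111001110000→0 (0)
 77  01000011110011100000→0 (0)
 78  10000111100111000000→1 (1)
 79  00001111001110000001→0 (0)
 80  00011110011100000010→0 (0)
 81  00111100111000000100→0 (1)
 82  01111001110000001001→0 (0)
 83  11110011100000010010→1 (1)
 84  11100111000000100101→1 (0)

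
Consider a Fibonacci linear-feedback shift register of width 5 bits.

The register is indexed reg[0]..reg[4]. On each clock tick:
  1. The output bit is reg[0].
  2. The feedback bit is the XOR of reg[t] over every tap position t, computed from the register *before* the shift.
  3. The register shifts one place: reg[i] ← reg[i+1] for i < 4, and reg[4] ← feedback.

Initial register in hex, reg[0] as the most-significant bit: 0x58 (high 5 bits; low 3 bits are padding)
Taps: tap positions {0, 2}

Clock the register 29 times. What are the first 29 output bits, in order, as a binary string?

01011001111100011011101010000

k : reg_k → out_k, fb_k
0: 01011 → 0, fb=0
1: 10110 → 1, fb=0
2: 01100 → 0, fb=1
3: 11001 → 1, fb=1
4: 10011 → 1, fb=1
5: 00111 → 0, fb=1
6: 01111 → 0, fb=1
7: 11111 → 1, fb=0
8: 11110 → 1, fb=0
9: 11100 → 1, fb=0
10: 11000 → 1, fb=1
11: 10001 → 1, fb=1
12: 00011 → 0, fb=0
13: 00110 → 0, fb=1
14: 01101 → 0, fb=1
15: 11011 → 1, fb=1
16: 10111 → 1, fb=0
17: 01110 → 0, fb=1
18: 11101 → 1, fb=0
19: 11010 → 1, fb=1
20: 10101 → 1, fb=0
21: 01010 → 0, fb=0
22: 10100 → 1, fb=0
23: 01000 → 0, fb=0
24: 10000 → 1, fb=1
25: 00001 → 0, fb=0
26: 00010 → 0, fb=0
27: 00100 → 0, fb=1
28: 01001 → 0, fb=0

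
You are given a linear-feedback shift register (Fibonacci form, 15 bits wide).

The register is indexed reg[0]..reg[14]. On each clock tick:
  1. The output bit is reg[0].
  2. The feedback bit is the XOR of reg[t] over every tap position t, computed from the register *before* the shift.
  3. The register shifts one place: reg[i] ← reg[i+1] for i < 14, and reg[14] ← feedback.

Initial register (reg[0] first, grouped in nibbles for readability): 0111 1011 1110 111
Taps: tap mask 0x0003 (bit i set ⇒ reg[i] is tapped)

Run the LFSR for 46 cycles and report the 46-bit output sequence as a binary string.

0111101111101111000110000110001001010001010011

k : reg_k → out_k, fb_k
0: 011110111110111 → 0, fb=1
1: 111101111101111 → 1, fb=0
2: 111011111011110 → 1, fb=0
3: 110111110111100 → 1, fb=0
4: 101111101111000 → 1, fb=1
5: 011111011110001 → 0, fb=1
6: 111110111100011 → 1, fb=0
7: 111101111000110 → 1, fb=0
8: 111011110001100 → 1, fb=0
9: 110111100011000 → 1, fb=0
10: 101111000110000 → 1, fb=1
11: 011110001100001 → 0, fb=1
12: 111100011000011 → 1, fb=0
13: 111000110000110 → 1, fb=0
14: 110001100001100 → 1, fb=0
15: 100011000011000 → 1, fb=1
16: 000110000110001 → 0, fb=0
17: 001100001100010 → 0, fb=0
18: 011000011000100 → 0, fb=1
19: 110000110001001 → 1, fb=0
20: 100001100010010 → 1, fb=1
21: 000011000100101 → 0, fb=0
22: 000110001001010 → 0, fb=0
23: 001100010010100 → 0, fb=0
24: 011000100101000 → 0, fb=1
25: 110001001010001 → 1, fb=0
26: 100010010100010 → 1, fb=1
27: 000100101000101 → 0, fb=0
28: 001001010001010 → 0, fb=0
29: 010010100010100 → 0, fb=1
30: 100101000101001 → 1, fb=1
31: 001010001010011 → 0, fb=0
32: 010100010100110 → 0, fb=1
33: 101000101001101 → 1, fb=1
34: 010001010011011 → 0, fb=1
35: 100010100110111 → 1, fb=1
36: 000101001101111 → 0, fb=0
37: 001010011011110 → 0, fb=0
38: 010100110111100 → 0, fb=1
39: 101001101111001 → 1, fb=1
40: 010011011110011 → 0, fb=1
41: 100110111100111 → 1, fb=1
42: 001101111001111 → 0, fb=0
43: 011011110011110 → 0, fb=1
44: 110111100111101 → 1, fb=0
45: 101111001111010 → 1, fb=1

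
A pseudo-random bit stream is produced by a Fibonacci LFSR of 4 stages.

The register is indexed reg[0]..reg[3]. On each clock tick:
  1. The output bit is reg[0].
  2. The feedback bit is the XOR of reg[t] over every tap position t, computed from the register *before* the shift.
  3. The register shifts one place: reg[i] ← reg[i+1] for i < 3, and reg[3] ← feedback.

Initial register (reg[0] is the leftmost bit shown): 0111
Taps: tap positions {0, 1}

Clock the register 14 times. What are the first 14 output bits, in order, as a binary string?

tick  register→output (feedback)
  0  0111→0 (1)
  1  1111→1 (0)
  2  1110→1 (0)
  3  1100→1 (0)
  4  1000→1 (1)
  5  0001→0 (0)
  6  0010→0 (0)
  7  0100→0 (1)
  8  1001→1 (1)
  9  0011→0 (0)
 10  0110→0 (1)
 11  1101→1 (0)
 12  1010→1 (1)
 13  0101→0 (1)

01111000100110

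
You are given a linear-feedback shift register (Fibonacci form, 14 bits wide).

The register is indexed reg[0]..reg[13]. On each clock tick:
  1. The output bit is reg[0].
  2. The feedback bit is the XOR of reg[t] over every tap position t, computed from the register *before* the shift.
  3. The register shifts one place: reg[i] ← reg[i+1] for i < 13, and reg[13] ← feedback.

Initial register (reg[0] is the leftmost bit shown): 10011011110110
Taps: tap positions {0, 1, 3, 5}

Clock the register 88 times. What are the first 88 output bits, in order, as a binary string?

k : reg_k → out_k, fb_k
0: 10011011110110 → 1, fb=0
1: 00110111101100 → 0, fb=0
2: 01101111011000 → 0, fb=0
3: 11011110110000 → 1, fb=0
4: 10111101100000 → 1, fb=1
5: 01111011000001 → 0, fb=0
6: 11110110000010 → 1, fb=0
7: 11101100000100 → 1, fb=1
8: 11011000001001 → 1, fb=1
9: 10110000010011 → 1, fb=0
10: 01100000100110 → 0, fb=1
11: 11000001001101 → 1, fb=0
12: 10000010011010 → 1, fb=1
13: 00000100110101 → 0, fb=1
14: 00001001101011 → 0, fb=0
15: 00010011010110 → 0, fb=1
16: 00100110101101 → 0, fb=1
17: 01001101011011 → 0, fb=0
18: 10011010110110 → 1, fb=0
19: 00110101101100 → 0, fb=0
20: 01101011011000 → 0, fb=1
21: 11010110110001 → 1, fb=0
22: 10101101100010 → 1, fb=0
23: 01011011000100 → 0, fb=0
24: 10110110001000 → 1, fb=1
25: 01101100010001 → 0, fb=0
26: 11011000100010 → 1, fb=1
27: 10110001000101 → 1, fb=0
28: 01100010001010 → 0, fb=1
29: 11000100010101 → 1, fb=1
30: 10001000101011 → 1, fb=1
31: 00010001010111 → 0, fb=1
32: 00100010101111 → 0, fb=0
33: 01000101011110 → 0, fb=0
34: 10001010111100 → 1, fb=1
35: 00010101111001 → 0, fb=0
36: 00101011110010 → 0, fb=0
37: 01010111100100 → 0, fb=1
38: 10101111001001 → 1, fb=0
39: 01011110010010 → 0, fb=1
40: 10111100100101 → 1, fb=1
41: 01111001001011 → 0, fb=0
42: 11110010010110 → 1, fb=1
43: 11100100101101 → 1, fb=1
44: 11001001011011 → 1, fb=0
45: 10010010110110 → 1, fb=0
46: 00100101101100 → 0, fb=1
47: 01001011011001 → 0, fb=1
48: 10010110110011 → 1, fb=1
49: 00101101100111 → 0, fb=1
50: 01011011001111 → 0, fb=0
51: 10110110011110 → 1, fb=1
52: 01101100111101 → 0, fb=0
53: 11011001111010 → 1, fb=1
54: 10110011110101 → 1, fb=0
55: 01100111101010 → 0, fb=0
56: 11001111010100 → 1, fb=1
57: 10011110101001 → 1, fb=1
58: 00111101010011 → 0, fb=0
59: 01111010100110 → 0, fb=0
60: 11110101001100 → 1, fb=0
61: 11101010011000 → 1, fb=0
62: 11010100110000 → 1, fb=0
63: 10101001100000 → 1, fb=1
64: 01010011000001 → 0, fb=0
65: 10100110000010 → 1, fb=0
66: 01001100000100 → 0, fb=0
67: 10011000001000 → 1, fb=0
68: 00110000010000 → 0, fb=1
69: 01100000100001 → 0, fb=1
70: 11000001000011 → 1, fb=0
71: 10000010000110 → 1, fb=1
72: 00000100001101 → 0, fb=1
73: 00001000011011 → 0, fb=0
74: 00010000110110 → 0, fb=1
75: 00100001101101 → 0, fb=0
76: 01000011011010 → 0, fb=1
77: 10000110110101 → 1, fb=0
78: 00001101101010 → 0, fb=1
79: 00011011010101 → 0, fb=1
80: 00110110101011 → 0, fb=0
81: 01101101010110 → 0, fb=0
82: 11011010101100 → 1, fb=1
83: 10110101011001 → 1, fb=1
84: 01101010110011 → 0, fb=1
85: 11010101100111 → 1, fb=0
86: 10101011001110 → 1, fb=1
87: 01010110011101 → 0, fb=1

1001101111011000001001101011011000100010101111001001011011001111010100110000010000110110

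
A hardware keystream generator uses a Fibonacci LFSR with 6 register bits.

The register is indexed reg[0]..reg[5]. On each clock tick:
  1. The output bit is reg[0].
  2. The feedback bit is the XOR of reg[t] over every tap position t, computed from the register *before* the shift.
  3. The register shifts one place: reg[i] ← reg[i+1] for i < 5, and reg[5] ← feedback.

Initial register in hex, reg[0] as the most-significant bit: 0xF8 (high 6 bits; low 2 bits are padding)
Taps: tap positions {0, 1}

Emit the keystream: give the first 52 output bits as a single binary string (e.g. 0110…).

tick  register→output (feedback)
  0  111110→1 (0)
  1  111100→1 (0)
  2  111000→1 (0)
  3  110000→1 (0)
  4  100000→1 (1)
  5  000001→0 (0)
  6  000010→0 (0)
  7  000100→0 (0)
  8  001000→0 (0)
  9  010000→0 (1)
 10  100001→1 (1)
 11  000011→0 (0)
 12  000110→0 (0)
 13  001100→0 (0)
 14  011000→0 (1)
 15  110001→1 (0)
 16  100010→1 (1)
 17  000101→0 (0)
 18  001010→0 (0)
 19  010100→0 (1)
 20  101001→1 (1)
 21  010011→0 (1)
 22  100111→1 (1)
 23  001111→0 (0)
 24  011110→0 (1)
 25  111101→1 (0)
 26  111010→1 (0)
 27  110100→1 (0)
 28  101000→1 (1)
 29  010001→0 (1)
 30  100011→1 (1)
 31  000111→0 (0)
 32  001110→0 (0)
 33  011100→0 (1)
 34  111001→1 (0)
 35  110010→1 (0)
 36  100100→1 (1)
 37  001001→0 (0)
 38  010010→0 (1)
 39  100101→1 (1)
 40  001011→0 (0)
 41  010110→0 (1)
 42  101101→1 (1)
 43  011011→0 (1)
 44  110111→1 (0)
 45  101110→1 (1)
 46  011101→0 (1)
 47  111011→1 (0)
 48  110110→1 (0)
 49  101100→1 (1)
 50  011001→0 (1)
 51  110011→1 (0)

1111100000100001100010100111101000111001001011011101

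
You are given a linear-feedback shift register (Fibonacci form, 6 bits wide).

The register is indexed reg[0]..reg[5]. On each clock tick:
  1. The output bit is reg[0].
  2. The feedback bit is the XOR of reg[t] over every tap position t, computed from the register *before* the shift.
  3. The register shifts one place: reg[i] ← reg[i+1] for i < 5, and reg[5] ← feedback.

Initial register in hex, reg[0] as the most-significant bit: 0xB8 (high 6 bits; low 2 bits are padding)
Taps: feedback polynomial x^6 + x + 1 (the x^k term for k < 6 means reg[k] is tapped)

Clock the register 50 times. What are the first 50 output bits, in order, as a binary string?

10111011001101010111111000001000011000101001111010

step | reg (before) | out | fb
   0 | 101110 | 1 | 1
   1 | 011101 | 0 | 1
   2 | 111011 | 1 | 0
   3 | 110110 | 1 | 0
   4 | 101100 | 1 | 1
   5 | 011001 | 0 | 1
   6 | 110011 | 1 | 0
   7 | 100110 | 1 | 1
   8 | 001101 | 0 | 0
   9 | 011010 | 0 | 1
  10 | 110101 | 1 | 0
  11 | 101010 | 1 | 1
  12 | 010101 | 0 | 1
  13 | 101011 | 1 | 1
  14 | 010111 | 0 | 1
  15 | 101111 | 1 | 1
  16 | 011111 | 0 | 1
  17 | 111111 | 1 | 0
  18 | 111110 | 1 | 0
  19 | 111100 | 1 | 0
  20 | 111000 | 1 | 0
  21 | 110000 | 1 | 0
  22 | 100000 | 1 | 1
  23 | 000001 | 0 | 0
  24 | 000010 | 0 | 0
  25 | 000100 | 0 | 0
  26 | 001000 | 0 | 0
  27 | 010000 | 0 | 1
  28 | 100001 | 1 | 1
  29 | 000011 | 0 | 0
  30 | 000110 | 0 | 0
  31 | 001100 | 0 | 0
  32 | 011000 | 0 | 1
  33 | 110001 | 1 | 0
  34 | 100010 | 1 | 1
  35 | 000101 | 0 | 0
  36 | 001010 | 0 | 0
  37 | 010100 | 0 | 1
  38 | 101001 | 1 | 1
  39 | 010011 | 0 | 1
  40 | 100111 | 1 | 1
  41 | 001111 | 0 | 0
  42 | 011110 | 0 | 1
  43 | 111101 | 1 | 0
  44 | 111010 | 1 | 0
  45 | 110100 | 1 | 0
  46 | 101000 | 1 | 1
  47 | 010001 | 0 | 1
  48 | 100011 | 1 | 1
  49 | 000111 | 0 | 0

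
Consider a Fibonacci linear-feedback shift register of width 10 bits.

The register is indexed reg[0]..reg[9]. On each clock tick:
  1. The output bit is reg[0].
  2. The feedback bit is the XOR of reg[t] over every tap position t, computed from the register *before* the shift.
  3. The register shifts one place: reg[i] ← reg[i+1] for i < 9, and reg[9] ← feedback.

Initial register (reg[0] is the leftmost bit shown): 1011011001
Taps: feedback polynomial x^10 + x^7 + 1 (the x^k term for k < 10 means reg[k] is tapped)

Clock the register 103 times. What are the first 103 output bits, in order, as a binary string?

k : reg_k → out_k, fb_k
0: 1011011001 → 1, fb=1
1: 0110110011 → 0, fb=0
2: 1101100110 → 1, fb=0
3: 1011001100 → 1, fb=0
4: 0110011000 → 0, fb=0
5: 1100110000 → 1, fb=1
6: 1001100001 → 1, fb=1
7: 0011000011 → 0, fb=0
8: 0110000110 → 0, fb=1
9: 1100001101 → 1, fb=0
10: 1000011010 → 1, fb=1
11: 0000110101 → 0, fb=1
12: 0001101011 → 0, fb=0
13: 0011010110 → 0, fb=1
14: 0110101101 → 0, fb=1
15: 1101011011 → 1, fb=1
16: 1010110111 → 1, fb=0
17: 0101101110 → 0, fb=1
18: 1011011101 → 1, fb=0
19: 0110111010 → 0, fb=0
20: 1101110100 → 1, fb=0
21: 1011101000 → 1, fb=1
22: 0111010001 → 0, fb=0
23: 1110100010 → 1, fb=1
24: 1101000101 → 1, fb=0
25: 1010001010 → 1, fb=1
26: 0100010101 → 0, fb=1
27: 1000101011 → 1, fb=1
28: 0001010111 → 0, fb=1
29: 0010101111 → 0, fb=1
30: 0101011111 → 0, fb=1
31: 1010111111 → 1, fb=0
32: 0101111110 → 0, fb=1
33: 1011111101 → 1, fb=0
34: 0111111010 → 0, fb=0
35: 1111110100 → 1, fb=0
36: 1111101000 → 1, fb=1
37: 1111010001 → 1, fb=1
38: 1110100011 → 1, fb=1
39: 1101000111 → 1, fb=0
40: 1010001110 → 1, fb=0
41: 0100011100 → 0, fb=1
42: 1000111001 → 1, fb=1
43: 0001110011 → 0, fb=0
44: 0011100110 → 0, fb=1
45: 0111001101 → 0, fb=1
46: 1110011011 → 1, fb=1
47: 1100110111 → 1, fb=0
48: 1001101110 → 1, fb=0
49: 0011011100 → 0, fb=1
50: 0110111001 → 0, fb=0
51: 1101110010 → 1, fb=1
52: 1011100101 → 1, fb=0
53: 0111001010 → 0, fb=0
54: 1110010100 → 1, fb=0
55: 1100101000 → 1, fb=1
56: 1001010001 → 1, fb=1
57: 0010100011 → 0, fb=0
58: 0101000110 → 0, fb=1
59: 1010001101 → 1, fb=0
60: 0100011010 → 0, fb=0
61: 1000110100 → 1, fb=0
62: 0001101000 → 0, fb=0
63: 0011010000 → 0, fb=0
64: 0110100000 → 0, fb=0
65: 1101000000 → 1, fb=1
66: 1010000001 → 1, fb=1
67: 0100000011 → 0, fb=0
68: 1000000110 → 1, fb=0
69: 0000001100 → 0, fb=1
70: 0000011001 → 0, fb=0
71: 0000110010 → 0, fb=0
72: 0001100100 → 0, fb=1
73: 0011001001 → 0, fb=0
74: 0110010010 → 0, fb=0
75: 1100100100 → 1, fb=0
76: 1001001000 → 1, fb=1
77: 0010010001 → 0, fb=0
78: 0100100010 → 0, fb=0
79: 1001000100 → 1, fb=0
80: 0010001000 → 0, fb=0
81: 0100010000 → 0, fb=0
82: 1000100000 → 1, fb=1
83: 0001000001 → 0, fb=0
84: 0010000010 → 0, fb=0
85: 0100000100 → 0, fb=1
86: 1000001001 → 1, fb=1
87: 0000010011 → 0, fb=0
88: 0000100110 → 0, fb=1
89: 0001001101 → 0, fb=1
90: 0010011011 → 0, fb=0
91: 0100110110 → 0, fb=1
92: 1001101101 → 1, fb=0
93: 0011011010 → 0, fb=0
94: 0110110100 → 0, fb=1
95: 1101101001 → 1, fb=1
96: 1011010011 → 1, fb=1
97: 0110100111 → 0, fb=1
98: 1101001111 → 1, fb=0
99: 1010011110 → 1, fb=0
100: 0100111100 → 0, fb=1
101: 1001111001 → 1, fb=1
102: 0011110011 → 0, fb=0

1011011001100001101011011101000101011111101000111001101110010100011010000001100100100010000010011011010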